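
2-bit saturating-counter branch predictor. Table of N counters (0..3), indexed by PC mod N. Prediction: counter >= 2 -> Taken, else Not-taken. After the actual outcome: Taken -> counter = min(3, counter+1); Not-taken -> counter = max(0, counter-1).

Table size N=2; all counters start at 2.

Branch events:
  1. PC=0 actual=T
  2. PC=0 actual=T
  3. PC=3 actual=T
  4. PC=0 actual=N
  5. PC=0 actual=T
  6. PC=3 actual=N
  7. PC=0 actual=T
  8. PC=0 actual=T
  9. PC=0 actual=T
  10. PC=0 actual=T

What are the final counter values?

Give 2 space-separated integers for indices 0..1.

Answer: 3 2

Derivation:
Ev 1: PC=0 idx=0 pred=T actual=T -> ctr[0]=3
Ev 2: PC=0 idx=0 pred=T actual=T -> ctr[0]=3
Ev 3: PC=3 idx=1 pred=T actual=T -> ctr[1]=3
Ev 4: PC=0 idx=0 pred=T actual=N -> ctr[0]=2
Ev 5: PC=0 idx=0 pred=T actual=T -> ctr[0]=3
Ev 6: PC=3 idx=1 pred=T actual=N -> ctr[1]=2
Ev 7: PC=0 idx=0 pred=T actual=T -> ctr[0]=3
Ev 8: PC=0 idx=0 pred=T actual=T -> ctr[0]=3
Ev 9: PC=0 idx=0 pred=T actual=T -> ctr[0]=3
Ev 10: PC=0 idx=0 pred=T actual=T -> ctr[0]=3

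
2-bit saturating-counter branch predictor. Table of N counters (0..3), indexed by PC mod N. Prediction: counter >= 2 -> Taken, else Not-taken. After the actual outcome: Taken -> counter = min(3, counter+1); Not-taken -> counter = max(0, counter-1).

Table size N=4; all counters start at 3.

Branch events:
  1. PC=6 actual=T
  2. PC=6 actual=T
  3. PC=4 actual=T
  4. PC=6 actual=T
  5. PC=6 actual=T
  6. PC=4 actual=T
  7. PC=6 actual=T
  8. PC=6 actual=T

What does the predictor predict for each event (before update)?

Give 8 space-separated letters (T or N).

Answer: T T T T T T T T

Derivation:
Ev 1: PC=6 idx=2 pred=T actual=T -> ctr[2]=3
Ev 2: PC=6 idx=2 pred=T actual=T -> ctr[2]=3
Ev 3: PC=4 idx=0 pred=T actual=T -> ctr[0]=3
Ev 4: PC=6 idx=2 pred=T actual=T -> ctr[2]=3
Ev 5: PC=6 idx=2 pred=T actual=T -> ctr[2]=3
Ev 6: PC=4 idx=0 pred=T actual=T -> ctr[0]=3
Ev 7: PC=6 idx=2 pred=T actual=T -> ctr[2]=3
Ev 8: PC=6 idx=2 pred=T actual=T -> ctr[2]=3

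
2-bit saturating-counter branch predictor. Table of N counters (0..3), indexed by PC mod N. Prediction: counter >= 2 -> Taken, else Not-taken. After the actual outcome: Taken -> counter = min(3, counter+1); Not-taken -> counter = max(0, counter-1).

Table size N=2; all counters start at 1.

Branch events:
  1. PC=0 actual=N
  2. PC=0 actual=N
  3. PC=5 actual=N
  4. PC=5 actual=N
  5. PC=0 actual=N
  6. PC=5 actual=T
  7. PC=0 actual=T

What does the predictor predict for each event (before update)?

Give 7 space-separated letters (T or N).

Ev 1: PC=0 idx=0 pred=N actual=N -> ctr[0]=0
Ev 2: PC=0 idx=0 pred=N actual=N -> ctr[0]=0
Ev 3: PC=5 idx=1 pred=N actual=N -> ctr[1]=0
Ev 4: PC=5 idx=1 pred=N actual=N -> ctr[1]=0
Ev 5: PC=0 idx=0 pred=N actual=N -> ctr[0]=0
Ev 6: PC=5 idx=1 pred=N actual=T -> ctr[1]=1
Ev 7: PC=0 idx=0 pred=N actual=T -> ctr[0]=1

Answer: N N N N N N N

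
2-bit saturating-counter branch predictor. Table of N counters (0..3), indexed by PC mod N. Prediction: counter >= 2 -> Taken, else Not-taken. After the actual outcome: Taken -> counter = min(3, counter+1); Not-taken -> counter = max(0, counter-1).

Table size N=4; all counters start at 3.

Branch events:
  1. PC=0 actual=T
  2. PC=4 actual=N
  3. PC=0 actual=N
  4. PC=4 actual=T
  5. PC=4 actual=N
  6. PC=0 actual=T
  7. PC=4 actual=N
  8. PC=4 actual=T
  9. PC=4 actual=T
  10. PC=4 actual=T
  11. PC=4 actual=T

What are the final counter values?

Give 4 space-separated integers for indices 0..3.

Answer: 3 3 3 3

Derivation:
Ev 1: PC=0 idx=0 pred=T actual=T -> ctr[0]=3
Ev 2: PC=4 idx=0 pred=T actual=N -> ctr[0]=2
Ev 3: PC=0 idx=0 pred=T actual=N -> ctr[0]=1
Ev 4: PC=4 idx=0 pred=N actual=T -> ctr[0]=2
Ev 5: PC=4 idx=0 pred=T actual=N -> ctr[0]=1
Ev 6: PC=0 idx=0 pred=N actual=T -> ctr[0]=2
Ev 7: PC=4 idx=0 pred=T actual=N -> ctr[0]=1
Ev 8: PC=4 idx=0 pred=N actual=T -> ctr[0]=2
Ev 9: PC=4 idx=0 pred=T actual=T -> ctr[0]=3
Ev 10: PC=4 idx=0 pred=T actual=T -> ctr[0]=3
Ev 11: PC=4 idx=0 pred=T actual=T -> ctr[0]=3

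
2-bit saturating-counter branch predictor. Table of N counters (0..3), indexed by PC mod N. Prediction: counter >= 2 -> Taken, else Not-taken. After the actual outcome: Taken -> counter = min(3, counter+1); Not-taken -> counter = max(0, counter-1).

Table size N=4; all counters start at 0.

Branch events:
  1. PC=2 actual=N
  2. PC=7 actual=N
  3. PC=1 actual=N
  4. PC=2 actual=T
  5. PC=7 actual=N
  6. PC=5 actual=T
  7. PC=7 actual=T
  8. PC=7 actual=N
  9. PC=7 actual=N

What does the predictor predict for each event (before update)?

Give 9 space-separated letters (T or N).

Ev 1: PC=2 idx=2 pred=N actual=N -> ctr[2]=0
Ev 2: PC=7 idx=3 pred=N actual=N -> ctr[3]=0
Ev 3: PC=1 idx=1 pred=N actual=N -> ctr[1]=0
Ev 4: PC=2 idx=2 pred=N actual=T -> ctr[2]=1
Ev 5: PC=7 idx=3 pred=N actual=N -> ctr[3]=0
Ev 6: PC=5 idx=1 pred=N actual=T -> ctr[1]=1
Ev 7: PC=7 idx=3 pred=N actual=T -> ctr[3]=1
Ev 8: PC=7 idx=3 pred=N actual=N -> ctr[3]=0
Ev 9: PC=7 idx=3 pred=N actual=N -> ctr[3]=0

Answer: N N N N N N N N N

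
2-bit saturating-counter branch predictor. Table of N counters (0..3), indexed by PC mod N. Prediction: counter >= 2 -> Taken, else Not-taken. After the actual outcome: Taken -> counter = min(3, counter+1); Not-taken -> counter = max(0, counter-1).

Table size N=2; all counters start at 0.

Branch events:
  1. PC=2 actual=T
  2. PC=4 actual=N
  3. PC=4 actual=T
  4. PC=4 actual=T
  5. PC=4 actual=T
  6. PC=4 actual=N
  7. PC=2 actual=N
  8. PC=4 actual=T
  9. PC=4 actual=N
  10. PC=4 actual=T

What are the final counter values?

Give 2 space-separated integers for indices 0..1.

Answer: 2 0

Derivation:
Ev 1: PC=2 idx=0 pred=N actual=T -> ctr[0]=1
Ev 2: PC=4 idx=0 pred=N actual=N -> ctr[0]=0
Ev 3: PC=4 idx=0 pred=N actual=T -> ctr[0]=1
Ev 4: PC=4 idx=0 pred=N actual=T -> ctr[0]=2
Ev 5: PC=4 idx=0 pred=T actual=T -> ctr[0]=3
Ev 6: PC=4 idx=0 pred=T actual=N -> ctr[0]=2
Ev 7: PC=2 idx=0 pred=T actual=N -> ctr[0]=1
Ev 8: PC=4 idx=0 pred=N actual=T -> ctr[0]=2
Ev 9: PC=4 idx=0 pred=T actual=N -> ctr[0]=1
Ev 10: PC=4 idx=0 pred=N actual=T -> ctr[0]=2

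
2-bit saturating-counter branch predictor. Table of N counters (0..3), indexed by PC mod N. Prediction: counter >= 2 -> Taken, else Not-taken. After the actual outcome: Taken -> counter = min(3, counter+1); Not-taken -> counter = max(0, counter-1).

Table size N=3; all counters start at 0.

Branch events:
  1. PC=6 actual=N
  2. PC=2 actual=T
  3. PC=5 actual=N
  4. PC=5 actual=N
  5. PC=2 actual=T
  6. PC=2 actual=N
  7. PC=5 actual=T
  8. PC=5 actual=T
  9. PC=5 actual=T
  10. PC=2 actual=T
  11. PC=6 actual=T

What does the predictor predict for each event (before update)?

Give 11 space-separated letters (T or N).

Answer: N N N N N N N N T T N

Derivation:
Ev 1: PC=6 idx=0 pred=N actual=N -> ctr[0]=0
Ev 2: PC=2 idx=2 pred=N actual=T -> ctr[2]=1
Ev 3: PC=5 idx=2 pred=N actual=N -> ctr[2]=0
Ev 4: PC=5 idx=2 pred=N actual=N -> ctr[2]=0
Ev 5: PC=2 idx=2 pred=N actual=T -> ctr[2]=1
Ev 6: PC=2 idx=2 pred=N actual=N -> ctr[2]=0
Ev 7: PC=5 idx=2 pred=N actual=T -> ctr[2]=1
Ev 8: PC=5 idx=2 pred=N actual=T -> ctr[2]=2
Ev 9: PC=5 idx=2 pred=T actual=T -> ctr[2]=3
Ev 10: PC=2 idx=2 pred=T actual=T -> ctr[2]=3
Ev 11: PC=6 idx=0 pred=N actual=T -> ctr[0]=1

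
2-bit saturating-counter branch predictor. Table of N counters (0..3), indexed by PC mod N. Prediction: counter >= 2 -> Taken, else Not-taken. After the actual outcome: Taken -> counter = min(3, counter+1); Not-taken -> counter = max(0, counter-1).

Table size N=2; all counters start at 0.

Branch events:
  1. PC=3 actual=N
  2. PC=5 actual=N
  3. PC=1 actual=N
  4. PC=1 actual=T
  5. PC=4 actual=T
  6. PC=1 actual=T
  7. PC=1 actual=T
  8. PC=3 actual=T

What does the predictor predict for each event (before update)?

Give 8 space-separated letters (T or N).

Ev 1: PC=3 idx=1 pred=N actual=N -> ctr[1]=0
Ev 2: PC=5 idx=1 pred=N actual=N -> ctr[1]=0
Ev 3: PC=1 idx=1 pred=N actual=N -> ctr[1]=0
Ev 4: PC=1 idx=1 pred=N actual=T -> ctr[1]=1
Ev 5: PC=4 idx=0 pred=N actual=T -> ctr[0]=1
Ev 6: PC=1 idx=1 pred=N actual=T -> ctr[1]=2
Ev 7: PC=1 idx=1 pred=T actual=T -> ctr[1]=3
Ev 8: PC=3 idx=1 pred=T actual=T -> ctr[1]=3

Answer: N N N N N N T T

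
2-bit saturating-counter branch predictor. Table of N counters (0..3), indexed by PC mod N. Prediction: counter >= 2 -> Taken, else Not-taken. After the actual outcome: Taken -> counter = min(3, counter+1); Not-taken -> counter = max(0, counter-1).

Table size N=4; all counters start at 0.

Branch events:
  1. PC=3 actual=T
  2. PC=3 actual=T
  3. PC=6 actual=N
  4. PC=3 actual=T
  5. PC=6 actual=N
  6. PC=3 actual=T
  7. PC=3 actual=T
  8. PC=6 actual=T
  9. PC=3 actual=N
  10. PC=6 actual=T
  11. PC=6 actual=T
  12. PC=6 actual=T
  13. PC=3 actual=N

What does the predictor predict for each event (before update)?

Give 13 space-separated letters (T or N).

Ev 1: PC=3 idx=3 pred=N actual=T -> ctr[3]=1
Ev 2: PC=3 idx=3 pred=N actual=T -> ctr[3]=2
Ev 3: PC=6 idx=2 pred=N actual=N -> ctr[2]=0
Ev 4: PC=3 idx=3 pred=T actual=T -> ctr[3]=3
Ev 5: PC=6 idx=2 pred=N actual=N -> ctr[2]=0
Ev 6: PC=3 idx=3 pred=T actual=T -> ctr[3]=3
Ev 7: PC=3 idx=3 pred=T actual=T -> ctr[3]=3
Ev 8: PC=6 idx=2 pred=N actual=T -> ctr[2]=1
Ev 9: PC=3 idx=3 pred=T actual=N -> ctr[3]=2
Ev 10: PC=6 idx=2 pred=N actual=T -> ctr[2]=2
Ev 11: PC=6 idx=2 pred=T actual=T -> ctr[2]=3
Ev 12: PC=6 idx=2 pred=T actual=T -> ctr[2]=3
Ev 13: PC=3 idx=3 pred=T actual=N -> ctr[3]=1

Answer: N N N T N T T N T N T T T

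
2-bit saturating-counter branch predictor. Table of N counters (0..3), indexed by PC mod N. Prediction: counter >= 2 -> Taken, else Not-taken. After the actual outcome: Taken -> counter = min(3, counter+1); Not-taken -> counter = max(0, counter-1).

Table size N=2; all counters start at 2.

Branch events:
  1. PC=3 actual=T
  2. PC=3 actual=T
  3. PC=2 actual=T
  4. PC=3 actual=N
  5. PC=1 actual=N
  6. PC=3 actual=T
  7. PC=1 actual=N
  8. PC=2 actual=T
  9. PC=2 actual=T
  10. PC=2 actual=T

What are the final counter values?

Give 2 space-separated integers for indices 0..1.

Answer: 3 1

Derivation:
Ev 1: PC=3 idx=1 pred=T actual=T -> ctr[1]=3
Ev 2: PC=3 idx=1 pred=T actual=T -> ctr[1]=3
Ev 3: PC=2 idx=0 pred=T actual=T -> ctr[0]=3
Ev 4: PC=3 idx=1 pred=T actual=N -> ctr[1]=2
Ev 5: PC=1 idx=1 pred=T actual=N -> ctr[1]=1
Ev 6: PC=3 idx=1 pred=N actual=T -> ctr[1]=2
Ev 7: PC=1 idx=1 pred=T actual=N -> ctr[1]=1
Ev 8: PC=2 idx=0 pred=T actual=T -> ctr[0]=3
Ev 9: PC=2 idx=0 pred=T actual=T -> ctr[0]=3
Ev 10: PC=2 idx=0 pred=T actual=T -> ctr[0]=3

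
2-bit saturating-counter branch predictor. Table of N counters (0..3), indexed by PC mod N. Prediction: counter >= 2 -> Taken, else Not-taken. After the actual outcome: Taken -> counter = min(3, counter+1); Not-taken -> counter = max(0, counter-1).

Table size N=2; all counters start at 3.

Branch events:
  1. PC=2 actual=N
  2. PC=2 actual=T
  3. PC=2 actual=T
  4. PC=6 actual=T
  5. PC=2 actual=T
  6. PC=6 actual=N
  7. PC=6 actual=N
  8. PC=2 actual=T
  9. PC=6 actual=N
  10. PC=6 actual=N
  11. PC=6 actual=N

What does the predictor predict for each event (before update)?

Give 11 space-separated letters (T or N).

Answer: T T T T T T T N T N N

Derivation:
Ev 1: PC=2 idx=0 pred=T actual=N -> ctr[0]=2
Ev 2: PC=2 idx=0 pred=T actual=T -> ctr[0]=3
Ev 3: PC=2 idx=0 pred=T actual=T -> ctr[0]=3
Ev 4: PC=6 idx=0 pred=T actual=T -> ctr[0]=3
Ev 5: PC=2 idx=0 pred=T actual=T -> ctr[0]=3
Ev 6: PC=6 idx=0 pred=T actual=N -> ctr[0]=2
Ev 7: PC=6 idx=0 pred=T actual=N -> ctr[0]=1
Ev 8: PC=2 idx=0 pred=N actual=T -> ctr[0]=2
Ev 9: PC=6 idx=0 pred=T actual=N -> ctr[0]=1
Ev 10: PC=6 idx=0 pred=N actual=N -> ctr[0]=0
Ev 11: PC=6 idx=0 pred=N actual=N -> ctr[0]=0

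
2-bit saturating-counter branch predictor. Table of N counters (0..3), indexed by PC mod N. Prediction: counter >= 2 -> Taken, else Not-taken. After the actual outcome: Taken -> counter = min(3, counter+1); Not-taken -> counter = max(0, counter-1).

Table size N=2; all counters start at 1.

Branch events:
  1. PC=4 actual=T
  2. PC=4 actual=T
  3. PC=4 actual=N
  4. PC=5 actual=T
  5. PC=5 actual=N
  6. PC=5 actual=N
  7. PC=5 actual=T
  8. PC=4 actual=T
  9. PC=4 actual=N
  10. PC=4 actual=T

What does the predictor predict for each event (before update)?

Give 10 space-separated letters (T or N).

Ev 1: PC=4 idx=0 pred=N actual=T -> ctr[0]=2
Ev 2: PC=4 idx=0 pred=T actual=T -> ctr[0]=3
Ev 3: PC=4 idx=0 pred=T actual=N -> ctr[0]=2
Ev 4: PC=5 idx=1 pred=N actual=T -> ctr[1]=2
Ev 5: PC=5 idx=1 pred=T actual=N -> ctr[1]=1
Ev 6: PC=5 idx=1 pred=N actual=N -> ctr[1]=0
Ev 7: PC=5 idx=1 pred=N actual=T -> ctr[1]=1
Ev 8: PC=4 idx=0 pred=T actual=T -> ctr[0]=3
Ev 9: PC=4 idx=0 pred=T actual=N -> ctr[0]=2
Ev 10: PC=4 idx=0 pred=T actual=T -> ctr[0]=3

Answer: N T T N T N N T T T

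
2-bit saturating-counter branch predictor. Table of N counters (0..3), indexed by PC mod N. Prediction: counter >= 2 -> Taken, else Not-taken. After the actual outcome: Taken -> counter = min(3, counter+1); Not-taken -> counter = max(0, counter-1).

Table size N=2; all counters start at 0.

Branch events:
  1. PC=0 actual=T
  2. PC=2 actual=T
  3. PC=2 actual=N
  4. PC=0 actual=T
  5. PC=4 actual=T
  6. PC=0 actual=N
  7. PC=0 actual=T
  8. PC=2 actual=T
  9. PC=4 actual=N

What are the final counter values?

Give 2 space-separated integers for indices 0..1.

Answer: 2 0

Derivation:
Ev 1: PC=0 idx=0 pred=N actual=T -> ctr[0]=1
Ev 2: PC=2 idx=0 pred=N actual=T -> ctr[0]=2
Ev 3: PC=2 idx=0 pred=T actual=N -> ctr[0]=1
Ev 4: PC=0 idx=0 pred=N actual=T -> ctr[0]=2
Ev 5: PC=4 idx=0 pred=T actual=T -> ctr[0]=3
Ev 6: PC=0 idx=0 pred=T actual=N -> ctr[0]=2
Ev 7: PC=0 idx=0 pred=T actual=T -> ctr[0]=3
Ev 8: PC=2 idx=0 pred=T actual=T -> ctr[0]=3
Ev 9: PC=4 idx=0 pred=T actual=N -> ctr[0]=2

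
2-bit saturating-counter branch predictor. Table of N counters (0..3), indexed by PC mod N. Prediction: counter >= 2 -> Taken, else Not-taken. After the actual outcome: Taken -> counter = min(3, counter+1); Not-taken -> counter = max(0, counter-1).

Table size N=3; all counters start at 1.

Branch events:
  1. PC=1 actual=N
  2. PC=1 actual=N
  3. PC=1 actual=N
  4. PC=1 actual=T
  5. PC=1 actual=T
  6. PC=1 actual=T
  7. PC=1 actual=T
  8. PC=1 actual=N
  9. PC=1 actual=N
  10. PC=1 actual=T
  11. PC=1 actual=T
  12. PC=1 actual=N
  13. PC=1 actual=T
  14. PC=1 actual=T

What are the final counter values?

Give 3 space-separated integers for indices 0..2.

Answer: 1 3 1

Derivation:
Ev 1: PC=1 idx=1 pred=N actual=N -> ctr[1]=0
Ev 2: PC=1 idx=1 pred=N actual=N -> ctr[1]=0
Ev 3: PC=1 idx=1 pred=N actual=N -> ctr[1]=0
Ev 4: PC=1 idx=1 pred=N actual=T -> ctr[1]=1
Ev 5: PC=1 idx=1 pred=N actual=T -> ctr[1]=2
Ev 6: PC=1 idx=1 pred=T actual=T -> ctr[1]=3
Ev 7: PC=1 idx=1 pred=T actual=T -> ctr[1]=3
Ev 8: PC=1 idx=1 pred=T actual=N -> ctr[1]=2
Ev 9: PC=1 idx=1 pred=T actual=N -> ctr[1]=1
Ev 10: PC=1 idx=1 pred=N actual=T -> ctr[1]=2
Ev 11: PC=1 idx=1 pred=T actual=T -> ctr[1]=3
Ev 12: PC=1 idx=1 pred=T actual=N -> ctr[1]=2
Ev 13: PC=1 idx=1 pred=T actual=T -> ctr[1]=3
Ev 14: PC=1 idx=1 pred=T actual=T -> ctr[1]=3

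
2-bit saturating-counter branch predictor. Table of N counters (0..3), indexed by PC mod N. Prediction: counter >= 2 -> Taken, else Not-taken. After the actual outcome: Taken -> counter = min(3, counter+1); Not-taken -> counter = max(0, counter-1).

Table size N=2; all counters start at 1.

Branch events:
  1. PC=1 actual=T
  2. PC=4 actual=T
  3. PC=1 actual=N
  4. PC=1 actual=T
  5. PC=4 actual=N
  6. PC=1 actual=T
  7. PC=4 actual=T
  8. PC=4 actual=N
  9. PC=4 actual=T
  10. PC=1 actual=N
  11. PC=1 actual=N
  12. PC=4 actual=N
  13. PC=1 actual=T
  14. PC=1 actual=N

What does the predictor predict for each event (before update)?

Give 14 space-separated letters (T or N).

Answer: N N T N T T N T N T T T N T

Derivation:
Ev 1: PC=1 idx=1 pred=N actual=T -> ctr[1]=2
Ev 2: PC=4 idx=0 pred=N actual=T -> ctr[0]=2
Ev 3: PC=1 idx=1 pred=T actual=N -> ctr[1]=1
Ev 4: PC=1 idx=1 pred=N actual=T -> ctr[1]=2
Ev 5: PC=4 idx=0 pred=T actual=N -> ctr[0]=1
Ev 6: PC=1 idx=1 pred=T actual=T -> ctr[1]=3
Ev 7: PC=4 idx=0 pred=N actual=T -> ctr[0]=2
Ev 8: PC=4 idx=0 pred=T actual=N -> ctr[0]=1
Ev 9: PC=4 idx=0 pred=N actual=T -> ctr[0]=2
Ev 10: PC=1 idx=1 pred=T actual=N -> ctr[1]=2
Ev 11: PC=1 idx=1 pred=T actual=N -> ctr[1]=1
Ev 12: PC=4 idx=0 pred=T actual=N -> ctr[0]=1
Ev 13: PC=1 idx=1 pred=N actual=T -> ctr[1]=2
Ev 14: PC=1 idx=1 pred=T actual=N -> ctr[1]=1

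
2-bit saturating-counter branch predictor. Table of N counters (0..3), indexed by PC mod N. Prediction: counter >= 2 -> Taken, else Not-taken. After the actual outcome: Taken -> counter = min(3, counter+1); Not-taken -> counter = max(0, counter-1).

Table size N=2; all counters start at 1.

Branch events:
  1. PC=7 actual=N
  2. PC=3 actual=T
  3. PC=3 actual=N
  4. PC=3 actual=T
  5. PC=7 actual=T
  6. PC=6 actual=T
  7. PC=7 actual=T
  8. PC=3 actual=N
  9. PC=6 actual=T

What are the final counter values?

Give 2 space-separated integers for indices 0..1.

Ev 1: PC=7 idx=1 pred=N actual=N -> ctr[1]=0
Ev 2: PC=3 idx=1 pred=N actual=T -> ctr[1]=1
Ev 3: PC=3 idx=1 pred=N actual=N -> ctr[1]=0
Ev 4: PC=3 idx=1 pred=N actual=T -> ctr[1]=1
Ev 5: PC=7 idx=1 pred=N actual=T -> ctr[1]=2
Ev 6: PC=6 idx=0 pred=N actual=T -> ctr[0]=2
Ev 7: PC=7 idx=1 pred=T actual=T -> ctr[1]=3
Ev 8: PC=3 idx=1 pred=T actual=N -> ctr[1]=2
Ev 9: PC=6 idx=0 pred=T actual=T -> ctr[0]=3

Answer: 3 2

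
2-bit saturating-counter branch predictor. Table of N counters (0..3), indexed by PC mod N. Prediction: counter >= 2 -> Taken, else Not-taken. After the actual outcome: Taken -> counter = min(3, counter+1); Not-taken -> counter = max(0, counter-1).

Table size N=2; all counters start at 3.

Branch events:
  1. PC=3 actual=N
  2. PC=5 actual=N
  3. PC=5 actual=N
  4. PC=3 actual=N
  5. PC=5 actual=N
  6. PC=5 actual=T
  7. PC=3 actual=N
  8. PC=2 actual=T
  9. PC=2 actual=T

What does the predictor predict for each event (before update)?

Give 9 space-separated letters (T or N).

Ev 1: PC=3 idx=1 pred=T actual=N -> ctr[1]=2
Ev 2: PC=5 idx=1 pred=T actual=N -> ctr[1]=1
Ev 3: PC=5 idx=1 pred=N actual=N -> ctr[1]=0
Ev 4: PC=3 idx=1 pred=N actual=N -> ctr[1]=0
Ev 5: PC=5 idx=1 pred=N actual=N -> ctr[1]=0
Ev 6: PC=5 idx=1 pred=N actual=T -> ctr[1]=1
Ev 7: PC=3 idx=1 pred=N actual=N -> ctr[1]=0
Ev 8: PC=2 idx=0 pred=T actual=T -> ctr[0]=3
Ev 9: PC=2 idx=0 pred=T actual=T -> ctr[0]=3

Answer: T T N N N N N T T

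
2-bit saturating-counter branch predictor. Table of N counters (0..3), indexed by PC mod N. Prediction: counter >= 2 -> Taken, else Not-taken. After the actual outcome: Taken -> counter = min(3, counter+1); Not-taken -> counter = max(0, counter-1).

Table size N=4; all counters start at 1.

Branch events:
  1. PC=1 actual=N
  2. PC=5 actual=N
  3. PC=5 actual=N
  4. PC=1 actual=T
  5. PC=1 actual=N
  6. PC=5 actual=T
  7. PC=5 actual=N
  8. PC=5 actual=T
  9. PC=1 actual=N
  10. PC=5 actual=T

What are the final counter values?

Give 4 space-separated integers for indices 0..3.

Ev 1: PC=1 idx=1 pred=N actual=N -> ctr[1]=0
Ev 2: PC=5 idx=1 pred=N actual=N -> ctr[1]=0
Ev 3: PC=5 idx=1 pred=N actual=N -> ctr[1]=0
Ev 4: PC=1 idx=1 pred=N actual=T -> ctr[1]=1
Ev 5: PC=1 idx=1 pred=N actual=N -> ctr[1]=0
Ev 6: PC=5 idx=1 pred=N actual=T -> ctr[1]=1
Ev 7: PC=5 idx=1 pred=N actual=N -> ctr[1]=0
Ev 8: PC=5 idx=1 pred=N actual=T -> ctr[1]=1
Ev 9: PC=1 idx=1 pred=N actual=N -> ctr[1]=0
Ev 10: PC=5 idx=1 pred=N actual=T -> ctr[1]=1

Answer: 1 1 1 1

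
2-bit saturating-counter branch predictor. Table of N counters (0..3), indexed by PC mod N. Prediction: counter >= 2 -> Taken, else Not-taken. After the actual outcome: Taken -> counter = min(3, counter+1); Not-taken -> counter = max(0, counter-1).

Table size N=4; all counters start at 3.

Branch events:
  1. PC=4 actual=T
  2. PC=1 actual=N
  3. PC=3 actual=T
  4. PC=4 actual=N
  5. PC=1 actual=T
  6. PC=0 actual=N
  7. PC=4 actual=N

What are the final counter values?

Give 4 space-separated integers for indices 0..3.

Ev 1: PC=4 idx=0 pred=T actual=T -> ctr[0]=3
Ev 2: PC=1 idx=1 pred=T actual=N -> ctr[1]=2
Ev 3: PC=3 idx=3 pred=T actual=T -> ctr[3]=3
Ev 4: PC=4 idx=0 pred=T actual=N -> ctr[0]=2
Ev 5: PC=1 idx=1 pred=T actual=T -> ctr[1]=3
Ev 6: PC=0 idx=0 pred=T actual=N -> ctr[0]=1
Ev 7: PC=4 idx=0 pred=N actual=N -> ctr[0]=0

Answer: 0 3 3 3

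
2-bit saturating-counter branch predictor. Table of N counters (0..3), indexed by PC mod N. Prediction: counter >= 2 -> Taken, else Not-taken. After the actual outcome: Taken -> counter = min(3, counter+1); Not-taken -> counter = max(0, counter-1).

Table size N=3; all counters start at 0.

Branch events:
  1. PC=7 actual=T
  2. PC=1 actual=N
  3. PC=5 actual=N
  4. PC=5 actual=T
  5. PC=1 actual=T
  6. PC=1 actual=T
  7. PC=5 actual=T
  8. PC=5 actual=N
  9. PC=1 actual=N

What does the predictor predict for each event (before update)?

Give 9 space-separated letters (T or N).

Answer: N N N N N N N T T

Derivation:
Ev 1: PC=7 idx=1 pred=N actual=T -> ctr[1]=1
Ev 2: PC=1 idx=1 pred=N actual=N -> ctr[1]=0
Ev 3: PC=5 idx=2 pred=N actual=N -> ctr[2]=0
Ev 4: PC=5 idx=2 pred=N actual=T -> ctr[2]=1
Ev 5: PC=1 idx=1 pred=N actual=T -> ctr[1]=1
Ev 6: PC=1 idx=1 pred=N actual=T -> ctr[1]=2
Ev 7: PC=5 idx=2 pred=N actual=T -> ctr[2]=2
Ev 8: PC=5 idx=2 pred=T actual=N -> ctr[2]=1
Ev 9: PC=1 idx=1 pred=T actual=N -> ctr[1]=1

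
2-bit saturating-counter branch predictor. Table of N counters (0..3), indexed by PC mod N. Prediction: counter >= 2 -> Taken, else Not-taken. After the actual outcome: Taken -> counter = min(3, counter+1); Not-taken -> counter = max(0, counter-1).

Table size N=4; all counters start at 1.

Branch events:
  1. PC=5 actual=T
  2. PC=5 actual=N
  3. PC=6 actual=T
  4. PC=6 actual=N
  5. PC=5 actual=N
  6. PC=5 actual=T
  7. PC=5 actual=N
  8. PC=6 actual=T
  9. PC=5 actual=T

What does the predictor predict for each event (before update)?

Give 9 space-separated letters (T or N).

Answer: N T N T N N N N N

Derivation:
Ev 1: PC=5 idx=1 pred=N actual=T -> ctr[1]=2
Ev 2: PC=5 idx=1 pred=T actual=N -> ctr[1]=1
Ev 3: PC=6 idx=2 pred=N actual=T -> ctr[2]=2
Ev 4: PC=6 idx=2 pred=T actual=N -> ctr[2]=1
Ev 5: PC=5 idx=1 pred=N actual=N -> ctr[1]=0
Ev 6: PC=5 idx=1 pred=N actual=T -> ctr[1]=1
Ev 7: PC=5 idx=1 pred=N actual=N -> ctr[1]=0
Ev 8: PC=6 idx=2 pred=N actual=T -> ctr[2]=2
Ev 9: PC=5 idx=1 pred=N actual=T -> ctr[1]=1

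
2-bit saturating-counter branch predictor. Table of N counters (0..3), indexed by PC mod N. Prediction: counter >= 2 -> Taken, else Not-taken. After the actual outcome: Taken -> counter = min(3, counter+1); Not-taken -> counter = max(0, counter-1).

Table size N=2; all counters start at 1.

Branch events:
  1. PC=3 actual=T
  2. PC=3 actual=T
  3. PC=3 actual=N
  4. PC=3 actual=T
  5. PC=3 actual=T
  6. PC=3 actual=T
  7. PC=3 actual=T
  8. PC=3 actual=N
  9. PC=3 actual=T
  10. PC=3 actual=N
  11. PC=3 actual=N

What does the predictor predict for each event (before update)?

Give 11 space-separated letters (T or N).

Answer: N T T T T T T T T T T

Derivation:
Ev 1: PC=3 idx=1 pred=N actual=T -> ctr[1]=2
Ev 2: PC=3 idx=1 pred=T actual=T -> ctr[1]=3
Ev 3: PC=3 idx=1 pred=T actual=N -> ctr[1]=2
Ev 4: PC=3 idx=1 pred=T actual=T -> ctr[1]=3
Ev 5: PC=3 idx=1 pred=T actual=T -> ctr[1]=3
Ev 6: PC=3 idx=1 pred=T actual=T -> ctr[1]=3
Ev 7: PC=3 idx=1 pred=T actual=T -> ctr[1]=3
Ev 8: PC=3 idx=1 pred=T actual=N -> ctr[1]=2
Ev 9: PC=3 idx=1 pred=T actual=T -> ctr[1]=3
Ev 10: PC=3 idx=1 pred=T actual=N -> ctr[1]=2
Ev 11: PC=3 idx=1 pred=T actual=N -> ctr[1]=1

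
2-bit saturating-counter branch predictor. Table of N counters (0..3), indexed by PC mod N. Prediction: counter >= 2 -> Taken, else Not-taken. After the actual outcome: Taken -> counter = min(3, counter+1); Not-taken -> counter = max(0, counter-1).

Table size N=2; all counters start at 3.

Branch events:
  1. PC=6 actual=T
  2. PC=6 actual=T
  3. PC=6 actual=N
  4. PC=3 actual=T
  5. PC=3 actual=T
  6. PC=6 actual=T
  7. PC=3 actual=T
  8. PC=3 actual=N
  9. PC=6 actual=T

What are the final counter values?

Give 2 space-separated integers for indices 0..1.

Answer: 3 2

Derivation:
Ev 1: PC=6 idx=0 pred=T actual=T -> ctr[0]=3
Ev 2: PC=6 idx=0 pred=T actual=T -> ctr[0]=3
Ev 3: PC=6 idx=0 pred=T actual=N -> ctr[0]=2
Ev 4: PC=3 idx=1 pred=T actual=T -> ctr[1]=3
Ev 5: PC=3 idx=1 pred=T actual=T -> ctr[1]=3
Ev 6: PC=6 idx=0 pred=T actual=T -> ctr[0]=3
Ev 7: PC=3 idx=1 pred=T actual=T -> ctr[1]=3
Ev 8: PC=3 idx=1 pred=T actual=N -> ctr[1]=2
Ev 9: PC=6 idx=0 pred=T actual=T -> ctr[0]=3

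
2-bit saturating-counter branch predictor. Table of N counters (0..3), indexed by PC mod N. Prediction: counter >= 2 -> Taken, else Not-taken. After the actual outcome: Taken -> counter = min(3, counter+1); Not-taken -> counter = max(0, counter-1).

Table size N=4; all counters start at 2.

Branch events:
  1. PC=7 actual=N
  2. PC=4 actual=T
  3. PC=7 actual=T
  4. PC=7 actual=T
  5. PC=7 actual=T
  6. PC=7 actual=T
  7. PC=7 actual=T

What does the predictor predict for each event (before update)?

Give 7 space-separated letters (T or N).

Answer: T T N T T T T

Derivation:
Ev 1: PC=7 idx=3 pred=T actual=N -> ctr[3]=1
Ev 2: PC=4 idx=0 pred=T actual=T -> ctr[0]=3
Ev 3: PC=7 idx=3 pred=N actual=T -> ctr[3]=2
Ev 4: PC=7 idx=3 pred=T actual=T -> ctr[3]=3
Ev 5: PC=7 idx=3 pred=T actual=T -> ctr[3]=3
Ev 6: PC=7 idx=3 pred=T actual=T -> ctr[3]=3
Ev 7: PC=7 idx=3 pred=T actual=T -> ctr[3]=3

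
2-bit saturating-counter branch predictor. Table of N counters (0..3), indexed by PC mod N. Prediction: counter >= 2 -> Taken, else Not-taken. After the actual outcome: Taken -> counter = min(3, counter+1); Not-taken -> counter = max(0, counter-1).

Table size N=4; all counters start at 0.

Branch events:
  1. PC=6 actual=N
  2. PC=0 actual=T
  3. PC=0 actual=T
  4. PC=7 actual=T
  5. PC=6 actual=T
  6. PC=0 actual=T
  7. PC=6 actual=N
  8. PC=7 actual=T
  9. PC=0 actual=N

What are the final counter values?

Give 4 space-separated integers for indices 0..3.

Ev 1: PC=6 idx=2 pred=N actual=N -> ctr[2]=0
Ev 2: PC=0 idx=0 pred=N actual=T -> ctr[0]=1
Ev 3: PC=0 idx=0 pred=N actual=T -> ctr[0]=2
Ev 4: PC=7 idx=3 pred=N actual=T -> ctr[3]=1
Ev 5: PC=6 idx=2 pred=N actual=T -> ctr[2]=1
Ev 6: PC=0 idx=0 pred=T actual=T -> ctr[0]=3
Ev 7: PC=6 idx=2 pred=N actual=N -> ctr[2]=0
Ev 8: PC=7 idx=3 pred=N actual=T -> ctr[3]=2
Ev 9: PC=0 idx=0 pred=T actual=N -> ctr[0]=2

Answer: 2 0 0 2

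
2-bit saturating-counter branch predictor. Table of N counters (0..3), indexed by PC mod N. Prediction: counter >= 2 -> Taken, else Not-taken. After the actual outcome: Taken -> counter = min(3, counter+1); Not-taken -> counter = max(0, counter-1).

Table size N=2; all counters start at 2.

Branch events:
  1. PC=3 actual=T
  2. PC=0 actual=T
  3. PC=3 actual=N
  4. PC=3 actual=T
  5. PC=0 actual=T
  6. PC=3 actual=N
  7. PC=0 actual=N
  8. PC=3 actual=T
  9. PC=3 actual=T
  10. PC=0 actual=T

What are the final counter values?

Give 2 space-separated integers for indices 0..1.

Answer: 3 3

Derivation:
Ev 1: PC=3 idx=1 pred=T actual=T -> ctr[1]=3
Ev 2: PC=0 idx=0 pred=T actual=T -> ctr[0]=3
Ev 3: PC=3 idx=1 pred=T actual=N -> ctr[1]=2
Ev 4: PC=3 idx=1 pred=T actual=T -> ctr[1]=3
Ev 5: PC=0 idx=0 pred=T actual=T -> ctr[0]=3
Ev 6: PC=3 idx=1 pred=T actual=N -> ctr[1]=2
Ev 7: PC=0 idx=0 pred=T actual=N -> ctr[0]=2
Ev 8: PC=3 idx=1 pred=T actual=T -> ctr[1]=3
Ev 9: PC=3 idx=1 pred=T actual=T -> ctr[1]=3
Ev 10: PC=0 idx=0 pred=T actual=T -> ctr[0]=3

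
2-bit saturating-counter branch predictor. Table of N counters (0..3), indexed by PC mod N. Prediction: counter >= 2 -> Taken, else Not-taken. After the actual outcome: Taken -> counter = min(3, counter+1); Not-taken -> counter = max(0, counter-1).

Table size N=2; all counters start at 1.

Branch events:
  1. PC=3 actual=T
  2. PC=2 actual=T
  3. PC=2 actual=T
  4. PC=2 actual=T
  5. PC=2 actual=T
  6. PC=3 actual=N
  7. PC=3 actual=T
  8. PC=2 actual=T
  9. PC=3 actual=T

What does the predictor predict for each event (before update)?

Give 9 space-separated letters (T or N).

Ev 1: PC=3 idx=1 pred=N actual=T -> ctr[1]=2
Ev 2: PC=2 idx=0 pred=N actual=T -> ctr[0]=2
Ev 3: PC=2 idx=0 pred=T actual=T -> ctr[0]=3
Ev 4: PC=2 idx=0 pred=T actual=T -> ctr[0]=3
Ev 5: PC=2 idx=0 pred=T actual=T -> ctr[0]=3
Ev 6: PC=3 idx=1 pred=T actual=N -> ctr[1]=1
Ev 7: PC=3 idx=1 pred=N actual=T -> ctr[1]=2
Ev 8: PC=2 idx=0 pred=T actual=T -> ctr[0]=3
Ev 9: PC=3 idx=1 pred=T actual=T -> ctr[1]=3

Answer: N N T T T T N T T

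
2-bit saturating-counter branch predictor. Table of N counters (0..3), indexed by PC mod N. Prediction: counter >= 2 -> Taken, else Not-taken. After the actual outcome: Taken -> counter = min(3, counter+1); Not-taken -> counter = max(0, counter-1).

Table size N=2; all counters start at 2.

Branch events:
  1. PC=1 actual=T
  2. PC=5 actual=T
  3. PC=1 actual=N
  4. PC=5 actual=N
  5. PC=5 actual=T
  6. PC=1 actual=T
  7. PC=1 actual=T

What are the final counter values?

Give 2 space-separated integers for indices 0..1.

Answer: 2 3

Derivation:
Ev 1: PC=1 idx=1 pred=T actual=T -> ctr[1]=3
Ev 2: PC=5 idx=1 pred=T actual=T -> ctr[1]=3
Ev 3: PC=1 idx=1 pred=T actual=N -> ctr[1]=2
Ev 4: PC=5 idx=1 pred=T actual=N -> ctr[1]=1
Ev 5: PC=5 idx=1 pred=N actual=T -> ctr[1]=2
Ev 6: PC=1 idx=1 pred=T actual=T -> ctr[1]=3
Ev 7: PC=1 idx=1 pred=T actual=T -> ctr[1]=3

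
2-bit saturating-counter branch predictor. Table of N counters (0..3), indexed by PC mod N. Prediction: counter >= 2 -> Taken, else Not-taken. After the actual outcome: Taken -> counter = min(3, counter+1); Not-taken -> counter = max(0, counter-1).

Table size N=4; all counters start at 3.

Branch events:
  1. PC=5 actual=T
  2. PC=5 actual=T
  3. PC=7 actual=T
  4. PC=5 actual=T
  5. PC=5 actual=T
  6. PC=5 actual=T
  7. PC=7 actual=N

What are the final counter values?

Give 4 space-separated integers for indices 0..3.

Ev 1: PC=5 idx=1 pred=T actual=T -> ctr[1]=3
Ev 2: PC=5 idx=1 pred=T actual=T -> ctr[1]=3
Ev 3: PC=7 idx=3 pred=T actual=T -> ctr[3]=3
Ev 4: PC=5 idx=1 pred=T actual=T -> ctr[1]=3
Ev 5: PC=5 idx=1 pred=T actual=T -> ctr[1]=3
Ev 6: PC=5 idx=1 pred=T actual=T -> ctr[1]=3
Ev 7: PC=7 idx=3 pred=T actual=N -> ctr[3]=2

Answer: 3 3 3 2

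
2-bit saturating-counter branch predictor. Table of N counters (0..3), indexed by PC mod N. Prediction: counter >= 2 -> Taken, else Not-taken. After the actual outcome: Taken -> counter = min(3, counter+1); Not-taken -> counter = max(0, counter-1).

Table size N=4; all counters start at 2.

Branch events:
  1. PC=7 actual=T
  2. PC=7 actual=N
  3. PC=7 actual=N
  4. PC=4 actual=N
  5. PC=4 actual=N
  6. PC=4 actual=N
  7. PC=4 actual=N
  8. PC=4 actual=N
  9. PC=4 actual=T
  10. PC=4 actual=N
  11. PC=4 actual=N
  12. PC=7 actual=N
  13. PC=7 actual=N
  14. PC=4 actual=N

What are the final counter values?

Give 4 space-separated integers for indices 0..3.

Ev 1: PC=7 idx=3 pred=T actual=T -> ctr[3]=3
Ev 2: PC=7 idx=3 pred=T actual=N -> ctr[3]=2
Ev 3: PC=7 idx=3 pred=T actual=N -> ctr[3]=1
Ev 4: PC=4 idx=0 pred=T actual=N -> ctr[0]=1
Ev 5: PC=4 idx=0 pred=N actual=N -> ctr[0]=0
Ev 6: PC=4 idx=0 pred=N actual=N -> ctr[0]=0
Ev 7: PC=4 idx=0 pred=N actual=N -> ctr[0]=0
Ev 8: PC=4 idx=0 pred=N actual=N -> ctr[0]=0
Ev 9: PC=4 idx=0 pred=N actual=T -> ctr[0]=1
Ev 10: PC=4 idx=0 pred=N actual=N -> ctr[0]=0
Ev 11: PC=4 idx=0 pred=N actual=N -> ctr[0]=0
Ev 12: PC=7 idx=3 pred=N actual=N -> ctr[3]=0
Ev 13: PC=7 idx=3 pred=N actual=N -> ctr[3]=0
Ev 14: PC=4 idx=0 pred=N actual=N -> ctr[0]=0

Answer: 0 2 2 0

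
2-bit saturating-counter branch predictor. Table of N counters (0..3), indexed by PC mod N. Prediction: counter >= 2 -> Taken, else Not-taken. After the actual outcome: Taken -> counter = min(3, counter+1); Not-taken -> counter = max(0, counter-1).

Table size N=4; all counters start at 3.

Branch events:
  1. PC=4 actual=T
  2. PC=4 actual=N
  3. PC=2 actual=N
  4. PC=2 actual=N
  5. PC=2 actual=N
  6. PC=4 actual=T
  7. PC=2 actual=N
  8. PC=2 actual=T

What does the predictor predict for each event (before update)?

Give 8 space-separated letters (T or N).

Answer: T T T T N T N N

Derivation:
Ev 1: PC=4 idx=0 pred=T actual=T -> ctr[0]=3
Ev 2: PC=4 idx=0 pred=T actual=N -> ctr[0]=2
Ev 3: PC=2 idx=2 pred=T actual=N -> ctr[2]=2
Ev 4: PC=2 idx=2 pred=T actual=N -> ctr[2]=1
Ev 5: PC=2 idx=2 pred=N actual=N -> ctr[2]=0
Ev 6: PC=4 idx=0 pred=T actual=T -> ctr[0]=3
Ev 7: PC=2 idx=2 pred=N actual=N -> ctr[2]=0
Ev 8: PC=2 idx=2 pred=N actual=T -> ctr[2]=1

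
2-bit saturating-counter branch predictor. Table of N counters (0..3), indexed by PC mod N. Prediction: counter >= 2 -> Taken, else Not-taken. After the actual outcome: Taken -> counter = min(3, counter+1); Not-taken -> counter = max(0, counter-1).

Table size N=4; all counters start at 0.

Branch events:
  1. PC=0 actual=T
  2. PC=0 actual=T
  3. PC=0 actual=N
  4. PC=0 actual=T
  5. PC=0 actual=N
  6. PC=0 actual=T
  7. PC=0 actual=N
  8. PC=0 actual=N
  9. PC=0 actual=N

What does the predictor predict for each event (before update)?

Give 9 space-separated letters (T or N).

Answer: N N T N T N T N N

Derivation:
Ev 1: PC=0 idx=0 pred=N actual=T -> ctr[0]=1
Ev 2: PC=0 idx=0 pred=N actual=T -> ctr[0]=2
Ev 3: PC=0 idx=0 pred=T actual=N -> ctr[0]=1
Ev 4: PC=0 idx=0 pred=N actual=T -> ctr[0]=2
Ev 5: PC=0 idx=0 pred=T actual=N -> ctr[0]=1
Ev 6: PC=0 idx=0 pred=N actual=T -> ctr[0]=2
Ev 7: PC=0 idx=0 pred=T actual=N -> ctr[0]=1
Ev 8: PC=0 idx=0 pred=N actual=N -> ctr[0]=0
Ev 9: PC=0 idx=0 pred=N actual=N -> ctr[0]=0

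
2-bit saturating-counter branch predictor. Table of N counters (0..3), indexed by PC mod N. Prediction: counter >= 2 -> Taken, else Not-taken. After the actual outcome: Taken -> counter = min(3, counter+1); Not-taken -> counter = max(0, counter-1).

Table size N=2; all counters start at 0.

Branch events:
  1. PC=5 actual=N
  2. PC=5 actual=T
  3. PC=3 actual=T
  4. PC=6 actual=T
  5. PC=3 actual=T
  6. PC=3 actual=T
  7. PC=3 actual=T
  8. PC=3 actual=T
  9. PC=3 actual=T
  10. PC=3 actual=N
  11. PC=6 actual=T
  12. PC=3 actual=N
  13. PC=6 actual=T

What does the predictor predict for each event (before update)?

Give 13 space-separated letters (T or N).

Answer: N N N N T T T T T T N T T

Derivation:
Ev 1: PC=5 idx=1 pred=N actual=N -> ctr[1]=0
Ev 2: PC=5 idx=1 pred=N actual=T -> ctr[1]=1
Ev 3: PC=3 idx=1 pred=N actual=T -> ctr[1]=2
Ev 4: PC=6 idx=0 pred=N actual=T -> ctr[0]=1
Ev 5: PC=3 idx=1 pred=T actual=T -> ctr[1]=3
Ev 6: PC=3 idx=1 pred=T actual=T -> ctr[1]=3
Ev 7: PC=3 idx=1 pred=T actual=T -> ctr[1]=3
Ev 8: PC=3 idx=1 pred=T actual=T -> ctr[1]=3
Ev 9: PC=3 idx=1 pred=T actual=T -> ctr[1]=3
Ev 10: PC=3 idx=1 pred=T actual=N -> ctr[1]=2
Ev 11: PC=6 idx=0 pred=N actual=T -> ctr[0]=2
Ev 12: PC=3 idx=1 pred=T actual=N -> ctr[1]=1
Ev 13: PC=6 idx=0 pred=T actual=T -> ctr[0]=3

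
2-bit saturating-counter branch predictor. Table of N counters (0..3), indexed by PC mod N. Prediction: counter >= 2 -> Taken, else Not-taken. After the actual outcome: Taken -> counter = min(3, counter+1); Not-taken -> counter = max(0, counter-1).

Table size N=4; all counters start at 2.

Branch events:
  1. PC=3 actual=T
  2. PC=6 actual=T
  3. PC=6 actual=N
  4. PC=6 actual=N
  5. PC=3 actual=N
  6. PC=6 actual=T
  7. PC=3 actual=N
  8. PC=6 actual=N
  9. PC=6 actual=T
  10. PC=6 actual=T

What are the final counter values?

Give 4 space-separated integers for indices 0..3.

Answer: 2 2 3 1

Derivation:
Ev 1: PC=3 idx=3 pred=T actual=T -> ctr[3]=3
Ev 2: PC=6 idx=2 pred=T actual=T -> ctr[2]=3
Ev 3: PC=6 idx=2 pred=T actual=N -> ctr[2]=2
Ev 4: PC=6 idx=2 pred=T actual=N -> ctr[2]=1
Ev 5: PC=3 idx=3 pred=T actual=N -> ctr[3]=2
Ev 6: PC=6 idx=2 pred=N actual=T -> ctr[2]=2
Ev 7: PC=3 idx=3 pred=T actual=N -> ctr[3]=1
Ev 8: PC=6 idx=2 pred=T actual=N -> ctr[2]=1
Ev 9: PC=6 idx=2 pred=N actual=T -> ctr[2]=2
Ev 10: PC=6 idx=2 pred=T actual=T -> ctr[2]=3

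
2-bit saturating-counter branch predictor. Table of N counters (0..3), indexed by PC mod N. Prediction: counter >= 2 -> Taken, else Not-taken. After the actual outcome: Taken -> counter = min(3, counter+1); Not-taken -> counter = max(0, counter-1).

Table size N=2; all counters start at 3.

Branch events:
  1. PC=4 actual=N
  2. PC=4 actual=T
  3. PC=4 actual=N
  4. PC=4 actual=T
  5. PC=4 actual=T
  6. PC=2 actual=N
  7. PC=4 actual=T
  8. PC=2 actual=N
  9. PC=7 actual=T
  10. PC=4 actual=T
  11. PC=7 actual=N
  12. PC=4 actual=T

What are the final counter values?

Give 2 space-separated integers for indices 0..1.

Ev 1: PC=4 idx=0 pred=T actual=N -> ctr[0]=2
Ev 2: PC=4 idx=0 pred=T actual=T -> ctr[0]=3
Ev 3: PC=4 idx=0 pred=T actual=N -> ctr[0]=2
Ev 4: PC=4 idx=0 pred=T actual=T -> ctr[0]=3
Ev 5: PC=4 idx=0 pred=T actual=T -> ctr[0]=3
Ev 6: PC=2 idx=0 pred=T actual=N -> ctr[0]=2
Ev 7: PC=4 idx=0 pred=T actual=T -> ctr[0]=3
Ev 8: PC=2 idx=0 pred=T actual=N -> ctr[0]=2
Ev 9: PC=7 idx=1 pred=T actual=T -> ctr[1]=3
Ev 10: PC=4 idx=0 pred=T actual=T -> ctr[0]=3
Ev 11: PC=7 idx=1 pred=T actual=N -> ctr[1]=2
Ev 12: PC=4 idx=0 pred=T actual=T -> ctr[0]=3

Answer: 3 2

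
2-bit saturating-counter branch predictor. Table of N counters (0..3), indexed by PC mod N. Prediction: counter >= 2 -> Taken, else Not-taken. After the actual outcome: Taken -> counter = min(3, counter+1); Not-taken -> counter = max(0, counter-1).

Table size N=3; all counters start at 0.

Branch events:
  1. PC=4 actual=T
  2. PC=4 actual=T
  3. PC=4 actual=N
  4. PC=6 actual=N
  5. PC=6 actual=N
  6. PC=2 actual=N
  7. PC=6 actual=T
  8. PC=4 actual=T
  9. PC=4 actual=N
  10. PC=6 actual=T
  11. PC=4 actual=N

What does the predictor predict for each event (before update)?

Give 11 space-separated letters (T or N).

Answer: N N T N N N N N T N N

Derivation:
Ev 1: PC=4 idx=1 pred=N actual=T -> ctr[1]=1
Ev 2: PC=4 idx=1 pred=N actual=T -> ctr[1]=2
Ev 3: PC=4 idx=1 pred=T actual=N -> ctr[1]=1
Ev 4: PC=6 idx=0 pred=N actual=N -> ctr[0]=0
Ev 5: PC=6 idx=0 pred=N actual=N -> ctr[0]=0
Ev 6: PC=2 idx=2 pred=N actual=N -> ctr[2]=0
Ev 7: PC=6 idx=0 pred=N actual=T -> ctr[0]=1
Ev 8: PC=4 idx=1 pred=N actual=T -> ctr[1]=2
Ev 9: PC=4 idx=1 pred=T actual=N -> ctr[1]=1
Ev 10: PC=6 idx=0 pred=N actual=T -> ctr[0]=2
Ev 11: PC=4 idx=1 pred=N actual=N -> ctr[1]=0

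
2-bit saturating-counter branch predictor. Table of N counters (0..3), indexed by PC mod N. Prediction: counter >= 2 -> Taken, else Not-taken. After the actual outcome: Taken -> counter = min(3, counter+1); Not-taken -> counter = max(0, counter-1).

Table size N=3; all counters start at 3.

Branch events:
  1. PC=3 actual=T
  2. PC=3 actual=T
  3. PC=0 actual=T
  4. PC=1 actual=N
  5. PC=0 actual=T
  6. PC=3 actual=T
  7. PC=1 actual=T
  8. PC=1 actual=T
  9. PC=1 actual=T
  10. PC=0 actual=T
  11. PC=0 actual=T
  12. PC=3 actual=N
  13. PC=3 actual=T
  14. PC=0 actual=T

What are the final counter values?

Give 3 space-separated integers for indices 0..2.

Answer: 3 3 3

Derivation:
Ev 1: PC=3 idx=0 pred=T actual=T -> ctr[0]=3
Ev 2: PC=3 idx=0 pred=T actual=T -> ctr[0]=3
Ev 3: PC=0 idx=0 pred=T actual=T -> ctr[0]=3
Ev 4: PC=1 idx=1 pred=T actual=N -> ctr[1]=2
Ev 5: PC=0 idx=0 pred=T actual=T -> ctr[0]=3
Ev 6: PC=3 idx=0 pred=T actual=T -> ctr[0]=3
Ev 7: PC=1 idx=1 pred=T actual=T -> ctr[1]=3
Ev 8: PC=1 idx=1 pred=T actual=T -> ctr[1]=3
Ev 9: PC=1 idx=1 pred=T actual=T -> ctr[1]=3
Ev 10: PC=0 idx=0 pred=T actual=T -> ctr[0]=3
Ev 11: PC=0 idx=0 pred=T actual=T -> ctr[0]=3
Ev 12: PC=3 idx=0 pred=T actual=N -> ctr[0]=2
Ev 13: PC=3 idx=0 pred=T actual=T -> ctr[0]=3
Ev 14: PC=0 idx=0 pred=T actual=T -> ctr[0]=3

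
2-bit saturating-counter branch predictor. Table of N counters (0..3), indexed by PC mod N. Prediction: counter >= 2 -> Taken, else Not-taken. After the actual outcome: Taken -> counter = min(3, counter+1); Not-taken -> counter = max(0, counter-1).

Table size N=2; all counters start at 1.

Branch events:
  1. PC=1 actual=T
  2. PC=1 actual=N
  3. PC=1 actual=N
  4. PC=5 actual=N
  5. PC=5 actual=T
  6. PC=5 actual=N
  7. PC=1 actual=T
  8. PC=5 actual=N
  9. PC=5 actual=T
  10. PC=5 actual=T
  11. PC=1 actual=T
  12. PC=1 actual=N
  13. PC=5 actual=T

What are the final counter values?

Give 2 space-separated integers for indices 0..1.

Ev 1: PC=1 idx=1 pred=N actual=T -> ctr[1]=2
Ev 2: PC=1 idx=1 pred=T actual=N -> ctr[1]=1
Ev 3: PC=1 idx=1 pred=N actual=N -> ctr[1]=0
Ev 4: PC=5 idx=1 pred=N actual=N -> ctr[1]=0
Ev 5: PC=5 idx=1 pred=N actual=T -> ctr[1]=1
Ev 6: PC=5 idx=1 pred=N actual=N -> ctr[1]=0
Ev 7: PC=1 idx=1 pred=N actual=T -> ctr[1]=1
Ev 8: PC=5 idx=1 pred=N actual=N -> ctr[1]=0
Ev 9: PC=5 idx=1 pred=N actual=T -> ctr[1]=1
Ev 10: PC=5 idx=1 pred=N actual=T -> ctr[1]=2
Ev 11: PC=1 idx=1 pred=T actual=T -> ctr[1]=3
Ev 12: PC=1 idx=1 pred=T actual=N -> ctr[1]=2
Ev 13: PC=5 idx=1 pred=T actual=T -> ctr[1]=3

Answer: 1 3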